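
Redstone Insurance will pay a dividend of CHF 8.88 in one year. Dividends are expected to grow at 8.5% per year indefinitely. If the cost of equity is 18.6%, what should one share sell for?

CHF 87.92

Gordon growth model: P₀ = D₁/(r − g), with D₁ = 8.88 given directly.
P₀ = 8.8800 / (0.186 − 0.085) = 8.8800 / 0.101 = 87.9208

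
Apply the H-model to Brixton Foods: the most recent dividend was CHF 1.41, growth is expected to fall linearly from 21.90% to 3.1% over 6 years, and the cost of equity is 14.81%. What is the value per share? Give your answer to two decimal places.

H-model: P₀ = D₀[(1+g_L) + H(g_S−g_L)]/(r−g_L), with H = 6/2 = 3.
P₀ = 1.41 × [(1+0.031) + 3×(0.219−0.031)] / (0.1481−0.031)
   = 1.41 × 1.5950 / 0.1171 = 19.2054

CHF 19.21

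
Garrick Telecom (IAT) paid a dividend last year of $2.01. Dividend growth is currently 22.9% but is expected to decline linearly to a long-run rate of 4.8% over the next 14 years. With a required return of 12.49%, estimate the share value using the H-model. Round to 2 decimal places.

H-model: P₀ = D₀[(1+g_L) + H(g_S−g_L)]/(r−g_L), with H = 14/2 = 7.
P₀ = 2.01 × [(1+0.048) + 7×(0.229−0.048)] / (0.1249−0.048)
   = 2.01 × 2.3150 / 0.0769 = 60.5091

$60.51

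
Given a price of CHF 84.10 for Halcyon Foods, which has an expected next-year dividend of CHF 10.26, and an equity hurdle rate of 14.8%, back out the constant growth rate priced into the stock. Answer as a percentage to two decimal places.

From P₀ = D₁/(r − g), the implied growth is g = r − D₁/P₀.
g = 0.148 − 10.26/84.10 = 0.148 − 0.12200 = 0.02600

2.60%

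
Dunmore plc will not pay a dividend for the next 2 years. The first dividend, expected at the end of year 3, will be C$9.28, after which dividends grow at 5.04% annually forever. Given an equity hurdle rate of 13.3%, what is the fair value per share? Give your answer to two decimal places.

Deferred-dividend DDM. At t=2 the remaining stream is a growing perpetuity with first payment D_3 = 9.28.
V_2 = D_3/(r−g) = 9.28/(0.133−0.0504) = 112.3487
P₀ = V_2/(1+r)^2 = 112.3487/(1+0.133)^2 = 87.5202

C$87.52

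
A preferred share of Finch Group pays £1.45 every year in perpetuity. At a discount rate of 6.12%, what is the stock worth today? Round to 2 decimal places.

£23.69

Zero-growth DDM (perpetuity): P₀ = D/r = 1.45 / 0.0612 = 23.6928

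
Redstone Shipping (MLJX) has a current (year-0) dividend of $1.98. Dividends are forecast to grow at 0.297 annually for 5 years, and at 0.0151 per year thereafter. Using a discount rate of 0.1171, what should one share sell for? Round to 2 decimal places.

$57.42

Two-stage DDM. Project D₁…D_5 at 0.297, terminal growth 0.0151, discount at r = 0.1171.
D_1 = 2.5681
D_2 = 3.3308
D_3 = 4.3200
D_4 = 5.6031
D_5 = 7.2672
Terminal value at t=5: TV = D_6/(r−g) = 7.3769/(0.1171−0.0151) = 72.3225
P₀ = 2.5681/(1+0.1171)^1 + 3.3308/(1+0.1171)^2 + 4.3200/(1+0.1171)^3 + 5.6031/(1+0.1171)^4 + 7.2672/(1+0.1171)^5 + 72.3225/(1+0.1171)^5 = 57.4154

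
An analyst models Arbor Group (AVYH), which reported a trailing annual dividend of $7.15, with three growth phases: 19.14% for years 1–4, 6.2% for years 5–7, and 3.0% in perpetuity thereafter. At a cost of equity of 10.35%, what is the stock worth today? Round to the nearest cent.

Three-stage DDM. Project D₁…D_7; terminal Gordon value at t=7 with g = 0.03; discount at r = 0.1035.
D_1 = 8.5185
D_2 = 10.1490
D_3 = 12.0915
D_4 = 14.4058
D_5 = 15.2989
D_6 = 16.2475
D_7 = 17.2548
TV_7 = 17.7724/(0.1035−0.03) = 241.8020
P₀ = Σ Dₜ/(1+r)ᵗ + TV_7/(1+r)^7 = 183.1288

$183.13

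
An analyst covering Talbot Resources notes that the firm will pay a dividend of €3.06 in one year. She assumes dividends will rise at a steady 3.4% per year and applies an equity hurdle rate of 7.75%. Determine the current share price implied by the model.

Gordon growth model: P₀ = D₁/(r − g), with D₁ = 3.06 given directly.
P₀ = 3.0600 / (0.0775 − 0.034) = 3.0600 / 0.0435 = 70.3448

€70.34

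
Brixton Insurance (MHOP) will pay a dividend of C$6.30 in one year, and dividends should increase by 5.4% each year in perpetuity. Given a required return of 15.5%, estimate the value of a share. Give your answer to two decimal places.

Gordon growth model: P₀ = D₁/(r − g), with D₁ = 6.30 given directly.
P₀ = 6.3000 / (0.155 − 0.054) = 6.3000 / 0.101 = 62.3762

C$62.38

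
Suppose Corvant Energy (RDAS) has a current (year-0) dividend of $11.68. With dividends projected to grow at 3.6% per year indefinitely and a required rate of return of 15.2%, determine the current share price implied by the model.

$104.31

Gordon growth model: P₀ = D₁/(r − g). D₁ = 11.68 × (1 + 0.036) = 12.1005.
P₀ = 12.1005 / (0.152 − 0.036) = 12.1005 / 0.116 = 104.3145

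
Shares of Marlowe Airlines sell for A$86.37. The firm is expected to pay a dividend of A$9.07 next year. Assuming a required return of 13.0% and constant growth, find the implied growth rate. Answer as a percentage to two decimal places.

2.50%

From P₀ = D₁/(r − g), the implied growth is g = r − D₁/P₀.
g = 0.13 − 9.07/86.37 = 0.13 − 0.10501 = 0.02499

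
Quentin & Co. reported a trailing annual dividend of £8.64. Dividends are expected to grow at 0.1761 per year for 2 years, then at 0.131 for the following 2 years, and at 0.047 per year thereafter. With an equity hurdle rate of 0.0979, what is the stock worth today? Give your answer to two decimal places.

£256.33

Three-stage DDM. Project D₁…D_4; terminal Gordon value at t=4 with g = 0.047; discount at r = 0.0979.
D_1 = 10.1615
D_2 = 11.9509
D_3 = 13.5165
D_4 = 15.2872
TV_4 = 16.0057/(0.0979−0.047) = 314.4534
P₀ = Σ Dₜ/(1+r)ᵗ + TV_4/(1+r)^4 = 256.3289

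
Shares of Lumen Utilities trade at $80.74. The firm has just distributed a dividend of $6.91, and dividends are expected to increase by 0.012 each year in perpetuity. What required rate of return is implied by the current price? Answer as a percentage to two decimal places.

9.86%

Rearranging the constant-growth DDM: r = D₁/P₀ + g.
D₁ = 6.91 × (1 + 0.012) = 6.9929.
r = 6.9929 / 80.74 + 0.012 = 0.08661 + 0.012 = 0.09861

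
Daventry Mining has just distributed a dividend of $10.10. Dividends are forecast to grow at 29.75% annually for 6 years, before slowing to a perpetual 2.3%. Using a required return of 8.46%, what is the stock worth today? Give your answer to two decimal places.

$610.50

Two-stage DDM. Project D₁…D_6 at 0.2975, terminal growth 0.023, discount at r = 0.0846.
D_1 = 13.1047
D_2 = 17.0034
D_3 = 22.0619
D_4 = 28.6254
D_5 = 37.1414
D_6 = 48.1910
Terminal value at t=6: TV = D_7/(r−g) = 49.2994/(0.0846−0.023) = 800.3141
P₀ = 13.1047/(1+0.0846)^1 + 17.0034/(1+0.0846)^2 + 22.0619/(1+0.0846)^3 + 28.6254/(1+0.0846)^4 + 37.1414/(1+0.0846)^5 + 48.1910/(1+0.0846)^6 + 800.3141/(1+0.0846)^6 = 610.4995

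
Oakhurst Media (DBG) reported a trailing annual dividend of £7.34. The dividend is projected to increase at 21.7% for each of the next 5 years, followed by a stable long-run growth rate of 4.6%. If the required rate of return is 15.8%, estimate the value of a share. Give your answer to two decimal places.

Two-stage DDM. Project D₁…D_5 at 0.217, terminal growth 0.046, discount at r = 0.158.
D_1 = 8.9328
D_2 = 10.8712
D_3 = 13.2302
D_4 = 16.1012
D_5 = 19.5952
Terminal value at t=5: TV = D_6/(r−g) = 20.4965/(0.158−0.046) = 183.0049
P₀ = 8.9328/(1+0.158)^1 + 10.8712/(1+0.158)^2 + 13.2302/(1+0.158)^3 + 16.1012/(1+0.158)^4 + 19.5952/(1+0.158)^5 + 183.0049/(1+0.158)^5 = 130.5915

£130.59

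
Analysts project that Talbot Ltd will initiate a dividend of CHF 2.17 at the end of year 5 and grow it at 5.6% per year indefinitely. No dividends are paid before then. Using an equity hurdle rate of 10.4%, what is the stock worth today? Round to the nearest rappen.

Deferred-dividend DDM. At t=4 the remaining stream is a growing perpetuity with first payment D_5 = 2.17.
V_4 = D_5/(r−g) = 2.17/(0.104−0.056) = 45.2083
P₀ = V_4/(1+r)^4 = 45.2083/(1+0.104)^4 = 30.4328

CHF 30.43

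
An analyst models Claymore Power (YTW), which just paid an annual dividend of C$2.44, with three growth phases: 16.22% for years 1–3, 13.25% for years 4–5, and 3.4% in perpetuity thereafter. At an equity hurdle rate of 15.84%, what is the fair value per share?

C$31.71

Three-stage DDM. Project D₁…D_5; terminal Gordon value at t=5 with g = 0.034; discount at r = 0.1584.
D_1 = 2.8358
D_2 = 3.2957
D_3 = 3.8303
D_4 = 4.3378
D_5 = 4.9126
TV_5 = 5.0796/(0.1584−0.034) = 40.8328
P₀ = Σ Dₜ/(1+r)ᵗ + TV_5/(1+r)^5 = 31.7079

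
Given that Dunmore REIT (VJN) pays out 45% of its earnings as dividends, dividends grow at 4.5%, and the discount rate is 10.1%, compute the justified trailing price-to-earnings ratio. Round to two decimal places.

8.40

Justified trailing P/E = b(1+g)/(r−g) = 0.45×(1+0.045)/(0.101−0.045) = 8.3973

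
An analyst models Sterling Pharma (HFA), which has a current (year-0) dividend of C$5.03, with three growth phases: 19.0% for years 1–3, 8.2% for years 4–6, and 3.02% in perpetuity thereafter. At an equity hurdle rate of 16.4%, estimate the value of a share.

C$62.97

Three-stage DDM. Project D₁…D_6; terminal Gordon value at t=6 with g = 0.0302; discount at r = 0.164.
D_1 = 5.9857
D_2 = 7.1230
D_3 = 8.4763
D_4 = 9.1714
D_5 = 9.9235
D_6 = 10.7372
TV_6 = 11.0615/(0.164−0.0302) = 82.6716
P₀ = Σ Dₜ/(1+r)ᵗ + TV_6/(1+r)^6 = 62.9695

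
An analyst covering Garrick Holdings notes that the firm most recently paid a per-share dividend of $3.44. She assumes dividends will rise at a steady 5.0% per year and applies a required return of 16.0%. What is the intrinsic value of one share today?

$32.84

Gordon growth model: P₀ = D₁/(r − g). D₁ = 3.44 × (1 + 0.05) = 3.6120.
P₀ = 3.6120 / (0.16 − 0.05) = 3.6120 / 0.11 = 32.8364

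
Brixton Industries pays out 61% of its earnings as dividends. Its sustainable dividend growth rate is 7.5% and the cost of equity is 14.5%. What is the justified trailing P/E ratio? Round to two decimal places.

Justified trailing P/E = b(1+g)/(r−g) = 0.61×(1+0.075)/(0.145−0.075) = 9.3679

9.37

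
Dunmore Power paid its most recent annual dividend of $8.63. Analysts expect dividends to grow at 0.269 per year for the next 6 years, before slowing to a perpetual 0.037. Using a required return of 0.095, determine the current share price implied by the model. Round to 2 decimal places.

Two-stage DDM. Project D₁…D_6 at 0.269, terminal growth 0.037, discount at r = 0.095.
D_1 = 10.9515
D_2 = 13.8974
D_3 = 17.6358
D_4 = 22.3799
D_5 = 28.4000
D_6 = 36.0396
Terminal value at t=6: TV = D_7/(r−g) = 37.3731/(0.095−0.037) = 644.3640
P₀ = 10.9515/(1+0.095)^1 + 13.8974/(1+0.095)^2 + 17.6358/(1+0.095)^3 + 22.3799/(1+0.095)^4 + 28.4000/(1+0.095)^5 + 36.0396/(1+0.095)^6 + 644.3640/(1+0.095)^6 = 463.3451

$463.35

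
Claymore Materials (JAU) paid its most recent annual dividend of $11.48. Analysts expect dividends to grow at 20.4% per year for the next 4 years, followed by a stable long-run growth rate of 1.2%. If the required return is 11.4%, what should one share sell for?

Two-stage DDM. Project D₁…D_4 at 0.204, terminal growth 0.012, discount at r = 0.114.
D_1 = 13.8219
D_2 = 16.6416
D_3 = 20.0365
D_4 = 24.1239
Terminal value at t=4: TV = D_5/(r−g) = 24.4134/(0.114−0.012) = 239.3471
P₀ = 13.8219/(1+0.114)^1 + 16.6416/(1+0.114)^2 + 20.0365/(1+0.114)^3 + 24.1239/(1+0.114)^4 + 239.3471/(1+0.114)^4 = 211.3878

$211.39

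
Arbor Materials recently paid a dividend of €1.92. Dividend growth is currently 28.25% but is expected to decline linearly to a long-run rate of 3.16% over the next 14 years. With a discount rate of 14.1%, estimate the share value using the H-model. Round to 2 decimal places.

€48.93

H-model: P₀ = D₀[(1+g_L) + H(g_S−g_L)]/(r−g_L), with H = 14/2 = 7.
P₀ = 1.92 × [(1+0.0316) + 7×(0.2825−0.0316)] / (0.141−0.0316)
   = 1.92 × 2.7879 / 0.1094 = 48.9284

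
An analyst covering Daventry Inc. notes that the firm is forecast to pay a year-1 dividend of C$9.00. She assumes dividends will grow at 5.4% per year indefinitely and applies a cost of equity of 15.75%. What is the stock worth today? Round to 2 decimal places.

Gordon growth model: P₀ = D₁/(r − g), with D₁ = 9.00 given directly.
P₀ = 9.0000 / (0.1575 − 0.054) = 9.0000 / 0.1035 = 86.9565

C$86.96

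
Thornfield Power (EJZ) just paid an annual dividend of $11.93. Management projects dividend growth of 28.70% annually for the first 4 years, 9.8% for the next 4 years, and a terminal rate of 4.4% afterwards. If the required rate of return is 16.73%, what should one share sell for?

$238.78

Three-stage DDM. Project D₁…D_8; terminal Gordon value at t=8 with g = 0.044; discount at r = 0.1673.
D_1 = 15.3539
D_2 = 19.7605
D_3 = 25.4317
D_4 = 32.7307
D_5 = 35.9383
D_6 = 39.4602
D_7 = 43.3273
D_8 = 47.5734
TV_8 = 49.6666/(0.1673−0.044) = 402.8111
P₀ = Σ Dₜ/(1+r)ᵗ + TV_8/(1+r)^8 = 238.7799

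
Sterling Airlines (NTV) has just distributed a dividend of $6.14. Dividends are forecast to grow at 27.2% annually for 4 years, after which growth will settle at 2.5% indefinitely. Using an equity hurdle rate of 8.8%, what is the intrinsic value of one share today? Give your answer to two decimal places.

$223.48

Two-stage DDM. Project D₁…D_4 at 0.272, terminal growth 0.025, discount at r = 0.088.
D_1 = 7.8101
D_2 = 9.9344
D_3 = 12.6366
D_4 = 16.0737
Terminal value at t=4: TV = D_5/(r−g) = 16.4756/(0.088−0.025) = 261.5171
P₀ = 7.8101/(1+0.088)^1 + 9.9344/(1+0.088)^2 + 12.6366/(1+0.088)^3 + 16.0737/(1+0.088)^4 + 261.5171/(1+0.088)^4 = 223.4848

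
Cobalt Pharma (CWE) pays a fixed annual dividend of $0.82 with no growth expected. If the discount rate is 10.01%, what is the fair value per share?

$8.19

Zero-growth DDM (perpetuity): P₀ = D/r = 0.82 / 0.1001 = 8.1918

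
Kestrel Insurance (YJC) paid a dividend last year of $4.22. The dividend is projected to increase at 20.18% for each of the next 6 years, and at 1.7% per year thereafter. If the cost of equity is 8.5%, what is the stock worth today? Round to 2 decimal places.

Two-stage DDM. Project D₁…D_6 at 0.2018, terminal growth 0.017, discount at r = 0.085.
D_1 = 5.0716
D_2 = 6.0950
D_3 = 7.3250
D_4 = 8.8032
D_5 = 10.5797
D_6 = 12.7147
Terminal value at t=6: TV = D_7/(r−g) = 12.9308/(0.085−0.017) = 190.1594
P₀ = 5.0716/(1+0.085)^1 + 6.0950/(1+0.085)^2 + 7.3250/(1+0.085)^3 + 8.8032/(1+0.085)^4 + 10.5797/(1+0.085)^5 + 12.7147/(1+0.085)^6 + 190.1594/(1+0.085)^6 = 153.3254

$153.33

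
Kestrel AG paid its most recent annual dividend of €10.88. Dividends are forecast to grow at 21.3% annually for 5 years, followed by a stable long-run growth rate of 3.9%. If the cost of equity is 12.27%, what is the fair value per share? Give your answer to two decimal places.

Two-stage DDM. Project D₁…D_5 at 0.213, terminal growth 0.039, discount at r = 0.1227.
D_1 = 13.1974
D_2 = 16.0085
D_3 = 19.4183
D_4 = 23.5544
D_5 = 28.5715
Terminal value at t=5: TV = D_6/(r−g) = 29.6858/(0.1227−0.039) = 354.6688
P₀ = 13.1974/(1+0.1227)^1 + 16.0085/(1+0.1227)^2 + 19.4183/(1+0.1227)^3 + 23.5544/(1+0.1227)^4 + 28.5715/(1+0.1227)^5 + 354.6688/(1+0.1227)^5 = 267.8620

€267.86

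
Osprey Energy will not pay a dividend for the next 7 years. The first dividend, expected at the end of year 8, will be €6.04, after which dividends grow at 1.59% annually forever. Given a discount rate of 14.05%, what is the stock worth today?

Deferred-dividend DDM. At t=7 the remaining stream is a growing perpetuity with first payment D_8 = 6.04.
V_7 = D_8/(r−g) = 6.04/(0.1405−0.0159) = 48.4751
P₀ = V_7/(1+r)^7 = 48.4751/(1+0.1405)^7 = 19.3131

€19.31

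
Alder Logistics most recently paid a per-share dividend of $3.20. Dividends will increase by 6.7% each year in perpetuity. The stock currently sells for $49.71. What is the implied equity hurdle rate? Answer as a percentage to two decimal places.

13.57%

Rearranging the constant-growth DDM: r = D₁/P₀ + g.
D₁ = 3.20 × (1 + 0.067) = 3.4144.
r = 3.4144 / 49.71 + 0.067 = 0.06869 + 0.067 = 0.13569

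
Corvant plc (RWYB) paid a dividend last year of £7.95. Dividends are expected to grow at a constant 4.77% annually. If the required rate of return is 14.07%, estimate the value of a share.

Gordon growth model: P₀ = D₁/(r − g). D₁ = 7.95 × (1 + 0.0477) = 8.3292.
P₀ = 8.3292 / (0.1407 − 0.0477) = 8.3292 / 0.093 = 89.5615

£89.56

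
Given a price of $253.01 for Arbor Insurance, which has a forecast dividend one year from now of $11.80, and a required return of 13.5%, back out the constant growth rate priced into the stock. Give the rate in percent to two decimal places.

8.84%

From P₀ = D₁/(r − g), the implied growth is g = r − D₁/P₀.
g = 0.135 − 11.80/253.01 = 0.135 − 0.04664 = 0.08836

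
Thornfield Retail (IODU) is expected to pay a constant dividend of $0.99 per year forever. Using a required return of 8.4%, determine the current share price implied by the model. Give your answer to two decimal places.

Zero-growth DDM (perpetuity): P₀ = D/r = 0.99 / 0.084 = 11.7857

$11.79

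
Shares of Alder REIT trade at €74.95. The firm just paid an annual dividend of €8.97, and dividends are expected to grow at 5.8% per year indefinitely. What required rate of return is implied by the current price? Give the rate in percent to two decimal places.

18.46%

Rearranging the constant-growth DDM: r = D₁/P₀ + g.
D₁ = 8.97 × (1 + 0.058) = 9.4903.
r = 9.4903 / 74.95 + 0.058 = 0.12662 + 0.058 = 0.18462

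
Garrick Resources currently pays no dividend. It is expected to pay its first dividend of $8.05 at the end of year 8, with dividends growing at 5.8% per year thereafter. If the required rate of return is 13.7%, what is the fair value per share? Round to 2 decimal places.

Deferred-dividend DDM. At t=7 the remaining stream is a growing perpetuity with first payment D_8 = 8.05.
V_7 = D_8/(r−g) = 8.05/(0.137−0.058) = 101.8987
P₀ = V_7/(1+r)^7 = 101.8987/(1+0.137)^7 = 41.4806

$41.48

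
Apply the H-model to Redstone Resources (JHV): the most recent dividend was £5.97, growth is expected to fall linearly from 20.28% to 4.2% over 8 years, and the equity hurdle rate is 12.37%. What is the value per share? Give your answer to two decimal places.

H-model: P₀ = D₀[(1+g_L) + H(g_S−g_L)]/(r−g_L), with H = 8/2 = 4.
P₀ = 5.97 × [(1+0.042) + 4×(0.2028−0.042)] / (0.1237−0.042)
   = 5.97 × 1.6852 / 0.0817 = 123.1413

£123.14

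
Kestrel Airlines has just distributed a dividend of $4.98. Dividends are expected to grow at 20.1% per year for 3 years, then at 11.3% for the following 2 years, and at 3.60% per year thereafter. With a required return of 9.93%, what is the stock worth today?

$140.06

Three-stage DDM. Project D₁…D_5; terminal Gordon value at t=5 with g = 0.036; discount at r = 0.0993.
D_1 = 5.9810
D_2 = 7.1832
D_3 = 8.6270
D_4 = 9.6018
D_5 = 10.6868
TV_5 = 11.0716/(0.0993−0.036) = 174.9060
P₀ = Σ Dₜ/(1+r)ᵗ + TV_5/(1+r)^5 = 140.0595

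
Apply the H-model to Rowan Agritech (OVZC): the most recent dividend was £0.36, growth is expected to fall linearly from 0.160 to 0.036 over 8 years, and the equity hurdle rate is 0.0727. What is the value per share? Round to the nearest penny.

£15.03

H-model: P₀ = D₀[(1+g_L) + H(g_S−g_L)]/(r−g_L), with H = 8/2 = 4.
P₀ = 0.36 × [(1+0.036) + 4×(0.16−0.036)] / (0.0727−0.036)
   = 0.36 × 1.5320 / 0.0367 = 15.0278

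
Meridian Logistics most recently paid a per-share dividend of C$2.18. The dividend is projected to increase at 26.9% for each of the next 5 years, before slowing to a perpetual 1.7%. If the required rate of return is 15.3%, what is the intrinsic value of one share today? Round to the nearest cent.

Two-stage DDM. Project D₁…D_5 at 0.269, terminal growth 0.017, discount at r = 0.153.
D_1 = 2.7664
D_2 = 3.5106
D_3 = 4.4549
D_4 = 5.6533
D_5 = 7.1741
Terminal value at t=5: TV = D_6/(r−g) = 7.2960/(0.153−0.017) = 53.6471
P₀ = 2.7664/(1+0.153)^1 + 3.5106/(1+0.153)^2 + 4.4549/(1+0.153)^3 + 5.6533/(1+0.153)^4 + 7.1741/(1+0.153)^5 + 53.6471/(1+0.153)^5 = 40.9927

C$40.99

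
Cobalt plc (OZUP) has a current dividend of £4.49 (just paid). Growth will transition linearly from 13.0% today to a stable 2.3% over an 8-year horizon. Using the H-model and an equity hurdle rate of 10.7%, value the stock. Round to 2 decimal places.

£77.56

H-model: P₀ = D₀[(1+g_L) + H(g_S−g_L)]/(r−g_L), with H = 8/2 = 4.
P₀ = 4.49 × [(1+0.023) + 4×(0.13−0.023)] / (0.107−0.023)
   = 4.49 × 1.4510 / 0.084 = 77.5594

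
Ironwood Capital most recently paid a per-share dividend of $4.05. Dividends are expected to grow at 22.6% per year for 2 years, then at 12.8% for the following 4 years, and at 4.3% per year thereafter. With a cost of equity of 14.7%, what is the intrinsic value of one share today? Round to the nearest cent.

Three-stage DDM. Project D₁…D_6; terminal Gordon value at t=6 with g = 0.043; discount at r = 0.147.
D_1 = 4.9653
D_2 = 6.0875
D_3 = 6.8667
D_4 = 7.7456
D_5 = 8.7370
D_6 = 9.8554
TV_6 = 10.2791/(0.147−0.043) = 98.8379
P₀ = Σ Dₜ/(1+r)ᵗ + TV_6/(1+r)^6 = 70.1159

$70.12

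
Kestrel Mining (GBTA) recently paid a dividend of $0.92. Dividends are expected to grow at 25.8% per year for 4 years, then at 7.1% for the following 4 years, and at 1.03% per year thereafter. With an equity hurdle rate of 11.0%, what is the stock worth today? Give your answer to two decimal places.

Three-stage DDM. Project D₁…D_8; terminal Gordon value at t=8 with g = 0.0103; discount at r = 0.11.
D_1 = 1.1574
D_2 = 1.4560
D_3 = 1.8316
D_4 = 2.3041
D_5 = 2.4677
D_6 = 2.6430
D_7 = 2.8306
D_8 = 3.0316
TV_8 = 3.0628/(0.11−0.0103) = 30.7202
P₀ = Σ Dₜ/(1+r)ᵗ + TV_8/(1+r)^8 = 23.9681

$23.97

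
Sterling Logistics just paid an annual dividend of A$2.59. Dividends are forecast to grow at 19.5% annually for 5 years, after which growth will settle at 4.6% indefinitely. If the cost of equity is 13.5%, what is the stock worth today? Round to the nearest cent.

A$54.54

Two-stage DDM. Project D₁…D_5 at 0.195, terminal growth 0.046, discount at r = 0.135.
D_1 = 3.0951
D_2 = 3.6986
D_3 = 4.4198
D_4 = 5.2817
D_5 = 6.3116
Terminal value at t=5: TV = D_6/(r−g) = 6.6019/(0.135−0.046) = 74.1790
P₀ = 3.0951/(1+0.135)^1 + 3.6986/(1+0.135)^2 + 4.4198/(1+0.135)^3 + 5.2817/(1+0.135)^4 + 6.3116/(1+0.135)^5 + 74.1790/(1+0.135)^5 = 54.5367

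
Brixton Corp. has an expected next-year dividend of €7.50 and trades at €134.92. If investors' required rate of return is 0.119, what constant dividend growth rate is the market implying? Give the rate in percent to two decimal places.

6.34%

From P₀ = D₁/(r − g), the implied growth is g = r − D₁/P₀.
g = 0.119 − 7.50/134.92 = 0.119 − 0.05559 = 0.06341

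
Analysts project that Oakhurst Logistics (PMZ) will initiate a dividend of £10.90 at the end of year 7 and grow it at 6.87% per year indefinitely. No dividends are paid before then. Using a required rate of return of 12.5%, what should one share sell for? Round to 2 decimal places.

Deferred-dividend DDM. At t=6 the remaining stream is a growing perpetuity with first payment D_7 = 10.90.
V_6 = D_7/(r−g) = 10.90/(0.125−0.0687) = 193.6057
P₀ = V_6/(1+r)^6 = 193.6057/(1+0.125)^6 = 95.4999

£95.50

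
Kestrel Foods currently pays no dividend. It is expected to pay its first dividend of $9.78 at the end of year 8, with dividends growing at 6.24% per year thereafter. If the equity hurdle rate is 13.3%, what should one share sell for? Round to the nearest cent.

Deferred-dividend DDM. At t=7 the remaining stream is a growing perpetuity with first payment D_8 = 9.78.
V_7 = D_8/(r−g) = 9.78/(0.133−0.0624) = 138.5269
P₀ = V_7/(1+r)^7 = 138.5269/(1+0.133)^7 = 57.7996

$57.80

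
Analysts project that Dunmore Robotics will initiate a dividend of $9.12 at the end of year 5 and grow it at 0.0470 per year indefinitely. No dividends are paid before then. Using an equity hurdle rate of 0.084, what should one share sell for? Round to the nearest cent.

$178.52

Deferred-dividend DDM. At t=4 the remaining stream is a growing perpetuity with first payment D_5 = 9.12.
V_4 = D_5/(r−g) = 9.12/(0.084−0.047) = 246.4865
P₀ = V_4/(1+r)^4 = 246.4865/(1+0.084)^4 = 178.5155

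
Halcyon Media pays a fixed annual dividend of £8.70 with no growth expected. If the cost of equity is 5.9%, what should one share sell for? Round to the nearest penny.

£147.46

Zero-growth DDM (perpetuity): P₀ = D/r = 8.70 / 0.059 = 147.4576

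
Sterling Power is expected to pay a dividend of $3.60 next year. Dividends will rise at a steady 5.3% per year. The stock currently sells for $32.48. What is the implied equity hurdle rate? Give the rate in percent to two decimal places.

Rearranging the constant-growth DDM: r = D₁/P₀ + g.
r = 3.6000 / 32.48 + 0.053 = 0.11084 + 0.053 = 0.16384

16.38%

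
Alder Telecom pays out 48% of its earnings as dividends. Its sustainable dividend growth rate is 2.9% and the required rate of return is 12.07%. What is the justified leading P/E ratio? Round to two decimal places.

5.23

Justified leading P/E = b/(r−g) = 0.48/(0.1207−0.029) = 5.2345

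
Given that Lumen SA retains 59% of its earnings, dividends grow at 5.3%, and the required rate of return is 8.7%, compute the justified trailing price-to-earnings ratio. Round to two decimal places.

12.70

Payout ratio b = 1 − 0.59 = 0.41.
Justified trailing P/E = b(1+g)/(r−g) = 0.41×(1+0.053)/(0.087−0.053) = 12.6979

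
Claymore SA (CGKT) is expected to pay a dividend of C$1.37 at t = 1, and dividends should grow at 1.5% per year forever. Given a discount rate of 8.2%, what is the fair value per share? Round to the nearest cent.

C$20.45

Gordon growth model: P₀ = D₁/(r − g), with D₁ = 1.37 given directly.
P₀ = 1.3700 / (0.082 − 0.015) = 1.3700 / 0.067 = 20.4478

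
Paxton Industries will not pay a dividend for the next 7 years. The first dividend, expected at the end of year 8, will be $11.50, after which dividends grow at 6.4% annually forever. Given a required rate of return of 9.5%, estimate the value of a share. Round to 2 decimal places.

$196.53

Deferred-dividend DDM. At t=7 the remaining stream is a growing perpetuity with first payment D_8 = 11.50.
V_7 = D_8/(r−g) = 11.50/(0.095−0.064) = 370.9677
P₀ = V_7/(1+r)^7 = 370.9677/(1+0.095)^7 = 196.5338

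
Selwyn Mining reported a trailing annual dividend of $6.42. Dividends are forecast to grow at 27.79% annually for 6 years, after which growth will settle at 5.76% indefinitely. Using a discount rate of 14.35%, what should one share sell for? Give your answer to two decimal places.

$211.83

Two-stage DDM. Project D₁…D_6 at 0.2779, terminal growth 0.0576, discount at r = 0.1435.
D_1 = 8.2041
D_2 = 10.4840
D_3 = 13.3976
D_4 = 17.1207
D_5 = 21.8786
D_6 = 27.9587
Terminal value at t=6: TV = D_7/(r−g) = 29.5691/(0.1435−0.0576) = 344.2267
P₀ = 8.2041/(1+0.1435)^1 + 10.4840/(1+0.1435)^2 + 13.3976/(1+0.1435)^3 + 17.1207/(1+0.1435)^4 + 21.8786/(1+0.1435)^5 + 27.9587/(1+0.1435)^6 + 344.2267/(1+0.1435)^6 = 211.8285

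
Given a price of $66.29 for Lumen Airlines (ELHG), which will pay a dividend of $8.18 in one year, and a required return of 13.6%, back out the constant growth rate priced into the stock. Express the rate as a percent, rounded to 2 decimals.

From P₀ = D₁/(r − g), the implied growth is g = r − D₁/P₀.
g = 0.136 − 8.18/66.29 = 0.136 − 0.12340 = 0.01260

1.26%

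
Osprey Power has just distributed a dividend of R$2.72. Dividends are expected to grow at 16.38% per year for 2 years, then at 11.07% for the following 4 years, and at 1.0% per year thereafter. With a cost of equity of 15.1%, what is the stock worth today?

R$32.99

Three-stage DDM. Project D₁…D_6; terminal Gordon value at t=6 with g = 0.01; discount at r = 0.151.
D_1 = 3.1655
D_2 = 3.6841
D_3 = 4.0919
D_4 = 4.5448
D_5 = 5.0480
D_6 = 5.6068
TV_6 = 5.6628/(0.151−0.01) = 40.1620
P₀ = Σ Dₜ/(1+r)ᵗ + TV_6/(1+r)^6 = 32.9871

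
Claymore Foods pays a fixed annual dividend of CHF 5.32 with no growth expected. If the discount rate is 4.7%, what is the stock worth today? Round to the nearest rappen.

Zero-growth DDM (perpetuity): P₀ = D/r = 5.32 / 0.047 = 113.1915

CHF 113.19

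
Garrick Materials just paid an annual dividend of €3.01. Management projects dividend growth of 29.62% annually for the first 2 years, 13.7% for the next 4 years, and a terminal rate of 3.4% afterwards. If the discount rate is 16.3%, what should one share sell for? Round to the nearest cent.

€48.61

Three-stage DDM. Project D₁…D_6; terminal Gordon value at t=6 with g = 0.034; discount at r = 0.163.
D_1 = 3.9016
D_2 = 5.0572
D_3 = 5.7500
D_4 = 6.5378
D_5 = 7.4335
D_6 = 8.4519
TV_6 = 8.7392/(0.163−0.034) = 67.7459
P₀ = Σ Dₜ/(1+r)ᵗ + TV_6/(1+r)^6 = 48.6104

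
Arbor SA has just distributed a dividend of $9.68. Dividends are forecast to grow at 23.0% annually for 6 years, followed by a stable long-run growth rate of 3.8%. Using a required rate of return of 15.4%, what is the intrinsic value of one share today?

$200.04

Two-stage DDM. Project D₁…D_6 at 0.23, terminal growth 0.038, discount at r = 0.154.
D_1 = 11.9064
D_2 = 14.6449
D_3 = 18.0132
D_4 = 22.1562
D_5 = 27.2522
D_6 = 33.5202
Terminal value at t=6: TV = D_7/(r−g) = 34.7939/(0.154−0.038) = 299.9476
P₀ = 11.9064/(1+0.154)^1 + 14.6449/(1+0.154)^2 + 18.0132/(1+0.154)^3 + 22.1562/(1+0.154)^4 + 27.2522/(1+0.154)^5 + 33.5202/(1+0.154)^6 + 299.9476/(1+0.154)^6 = 200.0397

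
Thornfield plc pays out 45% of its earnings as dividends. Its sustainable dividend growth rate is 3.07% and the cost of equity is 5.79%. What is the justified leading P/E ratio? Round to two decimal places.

Justified leading P/E = b/(r−g) = 0.45/(0.0579−0.0307) = 16.5441

16.54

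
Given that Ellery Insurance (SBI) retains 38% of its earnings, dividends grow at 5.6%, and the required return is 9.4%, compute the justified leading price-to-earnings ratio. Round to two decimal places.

Payout ratio b = 1 − 0.38 = 0.62.
Justified leading P/E = b/(r−g) = 0.62/(0.094−0.056) = 16.3158

16.32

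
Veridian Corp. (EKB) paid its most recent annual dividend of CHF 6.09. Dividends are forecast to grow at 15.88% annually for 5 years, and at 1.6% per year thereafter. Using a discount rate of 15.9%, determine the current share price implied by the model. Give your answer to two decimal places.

CHF 73.67

Two-stage DDM. Project D₁…D_5 at 0.1588, terminal growth 0.016, discount at r = 0.159.
D_1 = 7.0571
D_2 = 8.1778
D_3 = 9.4764
D_4 = 10.9812
D_5 = 12.7251
Terminal value at t=5: TV = D_6/(r−g) = 12.9287/(0.159−0.016) = 90.4102
P₀ = 7.0571/(1+0.159)^1 + 8.1778/(1+0.159)^2 + 9.4764/(1+0.159)^3 + 10.9812/(1+0.159)^4 + 12.7251/(1+0.159)^5 + 90.4102/(1+0.159)^5 = 73.6657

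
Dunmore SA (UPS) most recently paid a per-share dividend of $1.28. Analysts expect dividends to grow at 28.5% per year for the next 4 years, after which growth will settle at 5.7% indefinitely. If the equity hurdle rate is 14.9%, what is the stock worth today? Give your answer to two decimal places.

Two-stage DDM. Project D₁…D_4 at 0.285, terminal growth 0.057, discount at r = 0.149.
D_1 = 1.6448
D_2 = 2.1136
D_3 = 2.7159
D_4 = 3.4900
Terminal value at t=4: TV = D_5/(r−g) = 3.6889/(0.149−0.057) = 40.0968
P₀ = 1.6448/(1+0.149)^1 + 2.1136/(1+0.149)^2 + 2.7159/(1+0.149)^3 + 3.4900/(1+0.149)^4 + 40.0968/(1+0.149)^4 = 29.8306

$29.83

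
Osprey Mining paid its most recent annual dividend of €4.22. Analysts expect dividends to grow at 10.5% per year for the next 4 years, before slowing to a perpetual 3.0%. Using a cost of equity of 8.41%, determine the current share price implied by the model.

€104.43

Two-stage DDM. Project D₁…D_4 at 0.105, terminal growth 0.03, discount at r = 0.0841.
D_1 = 4.6631
D_2 = 5.1527
D_3 = 5.6938
D_4 = 6.2916
Terminal value at t=4: TV = D_5/(r−g) = 6.4804/(0.0841−0.03) = 119.7847
P₀ = 4.6631/(1+0.0841)^1 + 5.1527/(1+0.0841)^2 + 5.6938/(1+0.0841)^3 + 6.2916/(1+0.0841)^4 + 119.7847/(1+0.0841)^4 = 104.4304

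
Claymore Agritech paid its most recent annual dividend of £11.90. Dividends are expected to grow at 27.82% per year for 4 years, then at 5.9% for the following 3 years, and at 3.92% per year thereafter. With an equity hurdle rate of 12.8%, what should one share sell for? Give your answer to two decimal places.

Three-stage DDM. Project D₁…D_7; terminal Gordon value at t=7 with g = 0.0392; discount at r = 0.128.
D_1 = 15.2106
D_2 = 19.4422
D_3 = 24.8510
D_4 = 31.7645
D_5 = 33.6386
D_6 = 35.6233
D_7 = 37.7251
TV_7 = 39.2039/(0.128−0.0392) = 441.4853
P₀ = Σ Dₜ/(1+r)ᵗ + TV_7/(1+r)^7 = 307.6483

£307.65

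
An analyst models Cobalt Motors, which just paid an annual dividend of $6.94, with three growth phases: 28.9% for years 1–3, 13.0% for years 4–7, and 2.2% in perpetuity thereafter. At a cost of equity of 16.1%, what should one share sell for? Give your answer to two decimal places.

$123.95

Three-stage DDM. Project D₁…D_7; terminal Gordon value at t=7 with g = 0.022; discount at r = 0.161.
D_1 = 8.9457
D_2 = 11.5310
D_3 = 14.8634
D_4 = 16.7956
D_5 = 18.9791
D_6 = 21.4464
D_7 = 24.2344
TV_7 = 24.7675/(0.161−0.022) = 178.1837
P₀ = Σ Dₜ/(1+r)ᵗ + TV_7/(1+r)^7 = 123.9469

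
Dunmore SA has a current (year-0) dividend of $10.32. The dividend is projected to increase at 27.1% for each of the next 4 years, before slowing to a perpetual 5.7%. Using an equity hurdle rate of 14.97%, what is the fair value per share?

$229.14

Two-stage DDM. Project D₁…D_4 at 0.271, terminal growth 0.057, discount at r = 0.1497.
D_1 = 13.1167
D_2 = 16.6714
D_3 = 21.1893
D_4 = 26.9316
Terminal value at t=4: TV = D_5/(r−g) = 28.4667/(0.1497−0.057) = 307.0840
P₀ = 13.1167/(1+0.1497)^1 + 16.6714/(1+0.1497)^2 + 21.1893/(1+0.1497)^3 + 26.9316/(1+0.1497)^4 + 307.0840/(1+0.1497)^4 = 229.1384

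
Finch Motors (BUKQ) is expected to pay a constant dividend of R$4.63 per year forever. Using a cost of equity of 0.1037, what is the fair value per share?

R$44.65

Zero-growth DDM (perpetuity): P₀ = D/r = 4.63 / 0.1037 = 44.6480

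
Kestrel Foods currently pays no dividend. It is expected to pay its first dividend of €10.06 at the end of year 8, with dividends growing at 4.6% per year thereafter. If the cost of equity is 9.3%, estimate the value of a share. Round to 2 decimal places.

€114.86

Deferred-dividend DDM. At t=7 the remaining stream is a growing perpetuity with first payment D_8 = 10.06.
V_7 = D_8/(r−g) = 10.06/(0.093−0.046) = 214.0426
P₀ = V_7/(1+r)^7 = 214.0426/(1+0.093)^7 = 114.8574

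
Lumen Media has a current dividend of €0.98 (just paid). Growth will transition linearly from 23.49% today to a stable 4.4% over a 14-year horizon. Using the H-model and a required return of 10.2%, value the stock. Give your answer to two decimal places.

H-model: P₀ = D₀[(1+g_L) + H(g_S−g_L)]/(r−g_L), with H = 14/2 = 7.
P₀ = 0.98 × [(1+0.044) + 7×(0.2349−0.044)] / (0.102−0.044)
   = 0.98 × 2.3803 / 0.058 = 40.2189

€40.22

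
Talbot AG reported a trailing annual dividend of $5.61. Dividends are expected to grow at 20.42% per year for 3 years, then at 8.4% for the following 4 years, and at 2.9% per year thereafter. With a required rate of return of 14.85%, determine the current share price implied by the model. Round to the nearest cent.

$85.14

Three-stage DDM. Project D₁…D_7; terminal Gordon value at t=7 with g = 0.029; discount at r = 0.1485.
D_1 = 6.7556
D_2 = 8.1350
D_3 = 9.7962
D_4 = 10.6191
D_5 = 11.5111
D_6 = 12.4780
D_7 = 13.5262
TV_7 = 13.9185/(0.1485−0.029) = 116.4725
P₀ = Σ Dₜ/(1+r)ᵗ + TV_7/(1+r)^7 = 85.1366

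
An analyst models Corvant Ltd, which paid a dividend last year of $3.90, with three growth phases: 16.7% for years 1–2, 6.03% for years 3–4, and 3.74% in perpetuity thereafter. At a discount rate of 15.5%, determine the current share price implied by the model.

Three-stage DDM. Project D₁…D_4; terminal Gordon value at t=4 with g = 0.0374; discount at r = 0.155.
D_1 = 4.5513
D_2 = 5.3114
D_3 = 5.6316
D_4 = 5.9712
TV_4 = 6.1946/(0.155−0.0374) = 52.6748
P₀ = Σ Dₜ/(1+r)ᵗ + TV_4/(1+r)^4 = 44.5312

$44.53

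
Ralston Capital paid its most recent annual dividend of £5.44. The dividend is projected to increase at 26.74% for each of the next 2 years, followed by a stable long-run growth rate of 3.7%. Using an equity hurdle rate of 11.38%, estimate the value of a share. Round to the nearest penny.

Two-stage DDM. Project D₁…D_2 at 0.2674, terminal growth 0.037, discount at r = 0.1138.
D_1 = 6.8947
D_2 = 8.7383
Terminal value at t=2: TV = D_3/(r−g) = 9.0616/(0.1138−0.037) = 117.9896
P₀ = 6.8947/(1+0.1138)^1 + 8.7383/(1+0.1138)^2 + 117.9896/(1+0.1138)^2 = 108.3448

£108.34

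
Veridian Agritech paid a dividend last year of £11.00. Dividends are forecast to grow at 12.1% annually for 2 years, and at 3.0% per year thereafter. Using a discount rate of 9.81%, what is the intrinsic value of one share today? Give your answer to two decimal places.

Two-stage DDM. Project D₁…D_2 at 0.121, terminal growth 0.03, discount at r = 0.0981.
D_1 = 12.3310
D_2 = 13.8231
Terminal value at t=2: TV = D_3/(r−g) = 14.2377/(0.0981−0.03) = 209.0711
P₀ = 12.3310/(1+0.0981)^1 + 13.8231/(1+0.0981)^2 + 209.0711/(1+0.0981)^2 = 196.0775

£196.08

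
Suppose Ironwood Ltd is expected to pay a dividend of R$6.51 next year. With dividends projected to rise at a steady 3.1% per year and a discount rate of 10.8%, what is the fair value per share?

R$84.55

Gordon growth model: P₀ = D₁/(r − g), with D₁ = 6.51 given directly.
P₀ = 6.5100 / (0.108 − 0.031) = 6.5100 / 0.077 = 84.5455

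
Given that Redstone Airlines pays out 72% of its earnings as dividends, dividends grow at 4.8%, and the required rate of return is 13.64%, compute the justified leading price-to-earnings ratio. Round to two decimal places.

Justified leading P/E = b/(r−g) = 0.72/(0.1364−0.048) = 8.1448

8.14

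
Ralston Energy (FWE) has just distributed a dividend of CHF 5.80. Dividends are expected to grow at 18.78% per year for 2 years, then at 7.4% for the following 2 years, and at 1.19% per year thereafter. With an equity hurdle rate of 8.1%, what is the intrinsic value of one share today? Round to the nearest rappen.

CHF 128.47

Three-stage DDM. Project D₁…D_4; terminal Gordon value at t=4 with g = 0.0119; discount at r = 0.081.
D_1 = 6.8892
D_2 = 8.1830
D_3 = 8.7886
D_4 = 9.4389
TV_4 = 9.5513/(0.081−0.0119) = 138.2238
P₀ = Σ Dₜ/(1+r)ᵗ + TV_4/(1+r)^4 = 128.4685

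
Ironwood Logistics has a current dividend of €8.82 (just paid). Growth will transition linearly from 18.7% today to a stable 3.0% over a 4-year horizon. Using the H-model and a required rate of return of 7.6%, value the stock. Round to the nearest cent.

H-model: P₀ = D₀[(1+g_L) + H(g_S−g_L)]/(r−g_L), with H = 4/2 = 2.
P₀ = 8.82 × [(1+0.03) + 2×(0.187−0.03)] / (0.076−0.03)
   = 8.82 × 1.3440 / 0.046 = 257.6974

€257.70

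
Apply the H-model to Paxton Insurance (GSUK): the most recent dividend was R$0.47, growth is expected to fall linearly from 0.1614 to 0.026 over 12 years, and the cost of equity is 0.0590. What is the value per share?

R$26.18

H-model: P₀ = D₀[(1+g_L) + H(g_S−g_L)]/(r−g_L), with H = 12/2 = 6.
P₀ = 0.47 × [(1+0.026) + 6×(0.1614−0.026)] / (0.059−0.026)
   = 0.47 × 1.8384 / 0.033 = 26.1833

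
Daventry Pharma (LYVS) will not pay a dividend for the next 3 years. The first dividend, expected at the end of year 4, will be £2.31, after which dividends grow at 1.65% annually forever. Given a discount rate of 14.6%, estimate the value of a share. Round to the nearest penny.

Deferred-dividend DDM. At t=3 the remaining stream is a growing perpetuity with first payment D_4 = 2.31.
V_3 = D_4/(r−g) = 2.31/(0.146−0.0165) = 17.8378
P₀ = V_3/(1+r)^3 = 17.8378/(1+0.146)^3 = 11.8519

£11.85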